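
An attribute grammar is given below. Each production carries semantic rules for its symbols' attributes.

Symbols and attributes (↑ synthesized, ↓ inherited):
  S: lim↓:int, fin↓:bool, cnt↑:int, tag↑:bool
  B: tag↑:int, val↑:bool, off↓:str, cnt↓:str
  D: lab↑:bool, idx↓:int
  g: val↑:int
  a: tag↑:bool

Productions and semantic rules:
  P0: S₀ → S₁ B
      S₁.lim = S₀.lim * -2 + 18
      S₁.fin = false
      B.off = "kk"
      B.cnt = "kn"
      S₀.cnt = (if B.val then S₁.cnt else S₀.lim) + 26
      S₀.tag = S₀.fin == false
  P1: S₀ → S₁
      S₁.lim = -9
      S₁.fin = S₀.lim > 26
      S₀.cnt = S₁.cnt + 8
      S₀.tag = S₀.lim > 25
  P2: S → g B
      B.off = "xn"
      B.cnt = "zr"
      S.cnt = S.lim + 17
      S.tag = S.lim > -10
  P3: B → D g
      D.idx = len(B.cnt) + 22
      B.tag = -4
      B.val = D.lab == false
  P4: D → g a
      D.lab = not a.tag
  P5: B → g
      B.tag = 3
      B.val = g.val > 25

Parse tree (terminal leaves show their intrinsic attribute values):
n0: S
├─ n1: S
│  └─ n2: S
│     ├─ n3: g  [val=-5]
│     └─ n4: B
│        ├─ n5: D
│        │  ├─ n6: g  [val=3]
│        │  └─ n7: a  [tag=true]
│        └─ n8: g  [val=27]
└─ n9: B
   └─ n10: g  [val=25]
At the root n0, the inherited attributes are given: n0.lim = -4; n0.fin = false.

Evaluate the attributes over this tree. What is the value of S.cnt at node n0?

1. n0.lim = -4  [given at root]
2. n0.fin = false  [given at root]
3. n1.lim = 26  [S₀.lim * -2 + 18]
4. n1.fin = false  [false]
5. n2.lim = -9  [-9]
6. n2.fin = false  [S₀.lim > 26]
7. n3.val = -5  [terminal]
8. n4.off = "xn"  ["xn"]
9. n4.cnt = "zr"  ["zr"]
10. n5.idx = 24  [len(B.cnt) + 22]
11. n6.val = 3  [terminal]
12. n7.tag = true  [terminal]
13. n5.lab = false  [not a.tag]
14. n8.val = 27  [terminal]
15. n4.tag = -4  [-4]
16. n4.val = true  [D.lab == false]
17. n2.cnt = 8  [S.lim + 17]
18. n2.tag = true  [S.lim > -10]
19. n1.cnt = 16  [S₁.cnt + 8]
20. n1.tag = true  [S₀.lim > 25]
21. n9.off = "kk"  ["kk"]
22. n9.cnt = "kn"  ["kn"]
23. n10.val = 25  [terminal]
24. n9.tag = 3  [3]
25. n9.val = false  [g.val > 25]
26. n0.cnt = 22  [(if B.val then S₁.cnt else S₀.lim) + 26]
27. n0.tag = true  [S₀.fin == false]

22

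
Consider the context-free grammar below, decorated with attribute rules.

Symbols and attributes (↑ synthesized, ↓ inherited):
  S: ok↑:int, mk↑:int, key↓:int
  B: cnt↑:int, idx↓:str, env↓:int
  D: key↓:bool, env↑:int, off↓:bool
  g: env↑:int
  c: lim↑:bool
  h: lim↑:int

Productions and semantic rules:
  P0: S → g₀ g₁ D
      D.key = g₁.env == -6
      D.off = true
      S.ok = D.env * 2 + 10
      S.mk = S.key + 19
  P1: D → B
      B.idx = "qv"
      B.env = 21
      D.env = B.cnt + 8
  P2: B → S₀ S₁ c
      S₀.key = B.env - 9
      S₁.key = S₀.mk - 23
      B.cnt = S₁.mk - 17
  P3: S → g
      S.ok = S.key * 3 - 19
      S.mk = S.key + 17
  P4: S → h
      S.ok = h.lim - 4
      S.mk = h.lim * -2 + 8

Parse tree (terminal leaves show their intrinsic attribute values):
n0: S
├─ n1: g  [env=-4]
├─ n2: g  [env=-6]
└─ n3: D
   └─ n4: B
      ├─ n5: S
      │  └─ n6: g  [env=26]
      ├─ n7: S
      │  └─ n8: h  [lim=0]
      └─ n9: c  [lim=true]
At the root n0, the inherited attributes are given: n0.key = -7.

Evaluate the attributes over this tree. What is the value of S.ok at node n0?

1. n0.key = -7  [given at root]
2. n1.env = -4  [terminal]
3. n2.env = -6  [terminal]
4. n3.key = true  [g₁.env == -6]
5. n3.off = true  [true]
6. n4.idx = "qv"  ["qv"]
7. n4.env = 21  [21]
8. n5.key = 12  [B.env - 9]
9. n6.env = 26  [terminal]
10. n5.ok = 17  [S.key * 3 - 19]
11. n5.mk = 29  [S.key + 17]
12. n7.key = 6  [S₀.mk - 23]
13. n8.lim = 0  [terminal]
14. n7.ok = -4  [h.lim - 4]
15. n7.mk = 8  [h.lim * -2 + 8]
16. n9.lim = true  [terminal]
17. n4.cnt = -9  [S₁.mk - 17]
18. n3.env = -1  [B.cnt + 8]
19. n0.ok = 8  [D.env * 2 + 10]
20. n0.mk = 12  [S.key + 19]

8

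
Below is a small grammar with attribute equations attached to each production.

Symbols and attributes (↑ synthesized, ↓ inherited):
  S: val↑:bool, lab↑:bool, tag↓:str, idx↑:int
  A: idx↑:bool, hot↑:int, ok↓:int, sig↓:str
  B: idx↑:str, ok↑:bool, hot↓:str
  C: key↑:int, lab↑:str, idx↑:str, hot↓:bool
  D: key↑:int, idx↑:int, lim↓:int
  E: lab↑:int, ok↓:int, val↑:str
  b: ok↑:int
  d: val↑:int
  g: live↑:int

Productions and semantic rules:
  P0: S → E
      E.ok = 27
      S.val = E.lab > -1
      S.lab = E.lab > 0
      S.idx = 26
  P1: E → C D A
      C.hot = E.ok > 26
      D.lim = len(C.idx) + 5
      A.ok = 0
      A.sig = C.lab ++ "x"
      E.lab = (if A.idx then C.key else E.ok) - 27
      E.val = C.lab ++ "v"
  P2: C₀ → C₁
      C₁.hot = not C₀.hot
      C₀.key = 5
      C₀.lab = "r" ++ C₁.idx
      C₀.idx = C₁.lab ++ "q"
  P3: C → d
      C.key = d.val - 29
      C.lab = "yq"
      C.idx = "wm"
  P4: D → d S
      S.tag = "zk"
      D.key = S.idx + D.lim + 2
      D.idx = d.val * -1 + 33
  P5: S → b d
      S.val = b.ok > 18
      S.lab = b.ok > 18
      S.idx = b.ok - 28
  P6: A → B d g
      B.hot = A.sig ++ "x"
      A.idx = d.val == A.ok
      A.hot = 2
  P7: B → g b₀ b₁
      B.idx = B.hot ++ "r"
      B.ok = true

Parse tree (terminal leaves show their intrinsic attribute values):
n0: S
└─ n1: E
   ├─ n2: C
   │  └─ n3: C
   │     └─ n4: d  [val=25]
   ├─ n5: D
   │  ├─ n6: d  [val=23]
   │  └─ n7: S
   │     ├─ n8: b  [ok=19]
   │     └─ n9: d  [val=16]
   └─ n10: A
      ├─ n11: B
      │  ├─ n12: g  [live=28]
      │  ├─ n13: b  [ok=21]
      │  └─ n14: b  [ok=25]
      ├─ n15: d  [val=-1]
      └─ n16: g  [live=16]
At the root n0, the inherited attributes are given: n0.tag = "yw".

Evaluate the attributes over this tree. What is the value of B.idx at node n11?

1. n0.tag = "yw"  [given at root]
2. n1.ok = 27  [27]
3. n2.hot = true  [E.ok > 26]
4. n3.hot = false  [not C₀.hot]
5. n4.val = 25  [terminal]
6. n3.key = -4  [d.val - 29]
7. n3.lab = "yq"  ["yq"]
8. n3.idx = "wm"  ["wm"]
9. n2.key = 5  [5]
10. n2.lab = "rwm"  ["r" ++ C₁.idx]
11. n2.idx = "yqq"  [C₁.lab ++ "q"]
12. n5.lim = 8  [len(C.idx) + 5]
13. n6.val = 23  [terminal]
14. n7.tag = "zk"  ["zk"]
15. n8.ok = 19  [terminal]
16. n9.val = 16  [terminal]
17. n7.val = true  [b.ok > 18]
18. n7.lab = true  [b.ok > 18]
19. n7.idx = -9  [b.ok - 28]
20. n5.key = 1  [S.idx + D.lim + 2]
21. n5.idx = 10  [d.val * -1 + 33]
22. n10.ok = 0  [0]
23. n10.sig = "rwmx"  [C.lab ++ "x"]
24. n11.hot = "rwmxx"  [A.sig ++ "x"]
25. n12.live = 28  [terminal]
26. n13.ok = 21  [terminal]
27. n14.ok = 25  [terminal]
28. n11.idx = "rwmxxr"  [B.hot ++ "r"]
29. n11.ok = true  [true]
30. n15.val = -1  [terminal]
31. n16.live = 16  [terminal]
32. n10.idx = false  [d.val == A.ok]
33. n10.hot = 2  [2]
34. n1.lab = 0  [(if A.idx then C.key else E.ok) - 27]
35. n1.val = "rwmv"  [C.lab ++ "v"]
36. n0.val = true  [E.lab > -1]
37. n0.lab = false  [E.lab > 0]
38. n0.idx = 26  [26]

"rwmxxr"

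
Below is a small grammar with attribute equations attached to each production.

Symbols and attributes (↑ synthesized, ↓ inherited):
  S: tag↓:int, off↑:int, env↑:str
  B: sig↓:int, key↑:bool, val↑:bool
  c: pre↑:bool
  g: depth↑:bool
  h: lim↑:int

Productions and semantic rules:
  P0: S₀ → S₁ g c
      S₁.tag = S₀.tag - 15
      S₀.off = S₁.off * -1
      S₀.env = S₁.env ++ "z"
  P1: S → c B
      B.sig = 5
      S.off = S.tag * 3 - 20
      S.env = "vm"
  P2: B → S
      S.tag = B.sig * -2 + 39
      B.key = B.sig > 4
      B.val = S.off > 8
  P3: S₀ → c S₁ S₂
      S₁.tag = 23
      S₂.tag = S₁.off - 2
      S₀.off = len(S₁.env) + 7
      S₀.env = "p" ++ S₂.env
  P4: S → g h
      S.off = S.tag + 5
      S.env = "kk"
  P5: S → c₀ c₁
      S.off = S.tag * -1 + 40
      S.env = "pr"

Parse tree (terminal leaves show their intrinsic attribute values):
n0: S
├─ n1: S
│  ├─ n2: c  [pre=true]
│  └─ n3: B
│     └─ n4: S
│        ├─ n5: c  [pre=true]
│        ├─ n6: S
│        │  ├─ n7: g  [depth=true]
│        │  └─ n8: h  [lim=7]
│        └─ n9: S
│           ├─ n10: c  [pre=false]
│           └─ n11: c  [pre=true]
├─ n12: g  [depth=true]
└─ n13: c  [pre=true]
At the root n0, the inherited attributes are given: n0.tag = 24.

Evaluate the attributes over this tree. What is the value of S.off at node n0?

-7

1. n0.tag = 24  [given at root]
2. n1.tag = 9  [S₀.tag - 15]
3. n2.pre = true  [terminal]
4. n3.sig = 5  [5]
5. n4.tag = 29  [B.sig * -2 + 39]
6. n5.pre = true  [terminal]
7. n6.tag = 23  [23]
8. n7.depth = true  [terminal]
9. n8.lim = 7  [terminal]
10. n6.off = 28  [S.tag + 5]
11. n6.env = "kk"  ["kk"]
12. n9.tag = 26  [S₁.off - 2]
13. n10.pre = false  [terminal]
14. n11.pre = true  [terminal]
15. n9.off = 14  [S.tag * -1 + 40]
16. n9.env = "pr"  ["pr"]
17. n4.off = 9  [len(S₁.env) + 7]
18. n4.env = "ppr"  ["p" ++ S₂.env]
19. n3.key = true  [B.sig > 4]
20. n3.val = true  [S.off > 8]
21. n1.off = 7  [S.tag * 3 - 20]
22. n1.env = "vm"  ["vm"]
23. n12.depth = true  [terminal]
24. n13.pre = true  [terminal]
25. n0.off = -7  [S₁.off * -1]
26. n0.env = "vmz"  [S₁.env ++ "z"]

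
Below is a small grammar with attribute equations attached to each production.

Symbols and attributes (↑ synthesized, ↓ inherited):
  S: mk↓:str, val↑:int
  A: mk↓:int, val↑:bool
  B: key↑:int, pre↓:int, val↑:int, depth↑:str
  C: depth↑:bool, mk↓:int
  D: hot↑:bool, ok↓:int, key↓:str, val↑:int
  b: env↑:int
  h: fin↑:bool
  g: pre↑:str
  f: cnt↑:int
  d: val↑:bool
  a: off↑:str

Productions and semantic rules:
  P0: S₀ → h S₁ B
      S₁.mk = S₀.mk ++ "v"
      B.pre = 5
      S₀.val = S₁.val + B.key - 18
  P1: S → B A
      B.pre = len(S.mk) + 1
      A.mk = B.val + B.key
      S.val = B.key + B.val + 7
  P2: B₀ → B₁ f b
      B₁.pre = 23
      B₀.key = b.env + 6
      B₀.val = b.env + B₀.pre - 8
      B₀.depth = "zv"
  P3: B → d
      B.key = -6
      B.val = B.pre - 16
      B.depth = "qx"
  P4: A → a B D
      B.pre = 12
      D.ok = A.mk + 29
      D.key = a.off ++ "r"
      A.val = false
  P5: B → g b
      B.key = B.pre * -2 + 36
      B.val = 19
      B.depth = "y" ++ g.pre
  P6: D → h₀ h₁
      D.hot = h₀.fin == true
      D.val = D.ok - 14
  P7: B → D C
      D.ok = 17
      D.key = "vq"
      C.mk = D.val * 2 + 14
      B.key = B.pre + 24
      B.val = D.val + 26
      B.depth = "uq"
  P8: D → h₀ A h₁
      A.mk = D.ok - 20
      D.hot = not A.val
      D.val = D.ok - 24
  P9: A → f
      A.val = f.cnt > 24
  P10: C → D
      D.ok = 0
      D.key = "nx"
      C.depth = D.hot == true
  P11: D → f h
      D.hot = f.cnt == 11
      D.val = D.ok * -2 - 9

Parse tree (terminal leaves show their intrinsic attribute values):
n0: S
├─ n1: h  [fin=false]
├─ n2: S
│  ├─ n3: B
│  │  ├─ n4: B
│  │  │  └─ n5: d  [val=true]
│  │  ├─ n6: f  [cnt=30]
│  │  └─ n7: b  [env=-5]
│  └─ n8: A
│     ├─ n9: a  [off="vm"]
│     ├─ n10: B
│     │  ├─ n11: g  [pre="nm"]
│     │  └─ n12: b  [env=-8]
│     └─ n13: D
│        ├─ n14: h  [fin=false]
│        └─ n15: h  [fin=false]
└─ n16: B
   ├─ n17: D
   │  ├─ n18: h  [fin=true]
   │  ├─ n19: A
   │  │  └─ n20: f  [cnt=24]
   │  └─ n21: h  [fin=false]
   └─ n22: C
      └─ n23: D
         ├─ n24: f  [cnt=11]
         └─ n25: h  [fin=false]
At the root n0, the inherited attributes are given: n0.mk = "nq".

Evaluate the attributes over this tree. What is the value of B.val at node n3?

-9

1. n0.mk = "nq"  [given at root]
2. n1.fin = false  [terminal]
3. n2.mk = "nqv"  [S₀.mk ++ "v"]
4. n3.pre = 4  [len(S.mk) + 1]
5. n4.pre = 23  [23]
6. n5.val = true  [terminal]
7. n4.key = -6  [-6]
8. n4.val = 7  [B.pre - 16]
9. n4.depth = "qx"  ["qx"]
10. n6.cnt = 30  [terminal]
11. n7.env = -5  [terminal]
12. n3.key = 1  [b.env + 6]
13. n3.val = -9  [b.env + B₀.pre - 8]
14. n3.depth = "zv"  ["zv"]
15. n8.mk = -8  [B.val + B.key]
16. n9.off = "vm"  [terminal]
17. n10.pre = 12  [12]
18. n11.pre = "nm"  [terminal]
19. n12.env = -8  [terminal]
20. n10.key = 12  [B.pre * -2 + 36]
21. n10.val = 19  [19]
22. n10.depth = "ynm"  ["y" ++ g.pre]
23. n13.ok = 21  [A.mk + 29]
24. n13.key = "vmr"  [a.off ++ "r"]
25. n14.fin = false  [terminal]
26. n15.fin = false  [terminal]
27. n13.hot = false  [h₀.fin == true]
28. n13.val = 7  [D.ok - 14]
29. n8.val = false  [false]
30. n2.val = -1  [B.key + B.val + 7]
31. n16.pre = 5  [5]
32. n17.ok = 17  [17]
33. n17.key = "vq"  ["vq"]
34. n18.fin = true  [terminal]
35. n19.mk = -3  [D.ok - 20]
36. n20.cnt = 24  [terminal]
37. n19.val = false  [f.cnt > 24]
38. n21.fin = false  [terminal]
39. n17.hot = true  [not A.val]
40. n17.val = -7  [D.ok - 24]
41. n22.mk = 0  [D.val * 2 + 14]
42. n23.ok = 0  [0]
43. n23.key = "nx"  ["nx"]
44. n24.cnt = 11  [terminal]
45. n25.fin = false  [terminal]
46. n23.hot = true  [f.cnt == 11]
47. n23.val = -9  [D.ok * -2 - 9]
48. n22.depth = true  [D.hot == true]
49. n16.key = 29  [B.pre + 24]
50. n16.val = 19  [D.val + 26]
51. n16.depth = "uq"  ["uq"]
52. n0.val = 10  [S₁.val + B.key - 18]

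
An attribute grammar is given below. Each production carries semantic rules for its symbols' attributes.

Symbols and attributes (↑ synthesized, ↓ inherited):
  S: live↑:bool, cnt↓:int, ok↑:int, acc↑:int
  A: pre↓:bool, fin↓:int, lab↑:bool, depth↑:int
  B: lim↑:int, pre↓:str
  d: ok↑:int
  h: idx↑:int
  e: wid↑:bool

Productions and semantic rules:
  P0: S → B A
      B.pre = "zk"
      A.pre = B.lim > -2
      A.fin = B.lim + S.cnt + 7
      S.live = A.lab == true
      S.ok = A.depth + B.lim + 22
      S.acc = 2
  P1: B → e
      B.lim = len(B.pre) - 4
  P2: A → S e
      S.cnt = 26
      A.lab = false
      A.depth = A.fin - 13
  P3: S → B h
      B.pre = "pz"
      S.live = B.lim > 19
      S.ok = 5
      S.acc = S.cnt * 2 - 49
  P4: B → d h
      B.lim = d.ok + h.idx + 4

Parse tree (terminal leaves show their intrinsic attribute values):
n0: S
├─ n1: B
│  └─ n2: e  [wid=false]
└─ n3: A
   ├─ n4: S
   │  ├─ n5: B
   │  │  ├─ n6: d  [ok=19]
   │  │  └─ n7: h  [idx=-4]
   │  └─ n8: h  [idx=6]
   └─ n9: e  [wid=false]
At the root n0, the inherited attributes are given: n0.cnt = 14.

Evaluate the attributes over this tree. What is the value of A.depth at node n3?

6

1. n0.cnt = 14  [given at root]
2. n1.pre = "zk"  ["zk"]
3. n2.wid = false  [terminal]
4. n1.lim = -2  [len(B.pre) - 4]
5. n3.pre = false  [B.lim > -2]
6. n3.fin = 19  [B.lim + S.cnt + 7]
7. n4.cnt = 26  [26]
8. n5.pre = "pz"  ["pz"]
9. n6.ok = 19  [terminal]
10. n7.idx = -4  [terminal]
11. n5.lim = 19  [d.ok + h.idx + 4]
12. n8.idx = 6  [terminal]
13. n4.live = false  [B.lim > 19]
14. n4.ok = 5  [5]
15. n4.acc = 3  [S.cnt * 2 - 49]
16. n9.wid = false  [terminal]
17. n3.lab = false  [false]
18. n3.depth = 6  [A.fin - 13]
19. n0.live = false  [A.lab == true]
20. n0.ok = 26  [A.depth + B.lim + 22]
21. n0.acc = 2  [2]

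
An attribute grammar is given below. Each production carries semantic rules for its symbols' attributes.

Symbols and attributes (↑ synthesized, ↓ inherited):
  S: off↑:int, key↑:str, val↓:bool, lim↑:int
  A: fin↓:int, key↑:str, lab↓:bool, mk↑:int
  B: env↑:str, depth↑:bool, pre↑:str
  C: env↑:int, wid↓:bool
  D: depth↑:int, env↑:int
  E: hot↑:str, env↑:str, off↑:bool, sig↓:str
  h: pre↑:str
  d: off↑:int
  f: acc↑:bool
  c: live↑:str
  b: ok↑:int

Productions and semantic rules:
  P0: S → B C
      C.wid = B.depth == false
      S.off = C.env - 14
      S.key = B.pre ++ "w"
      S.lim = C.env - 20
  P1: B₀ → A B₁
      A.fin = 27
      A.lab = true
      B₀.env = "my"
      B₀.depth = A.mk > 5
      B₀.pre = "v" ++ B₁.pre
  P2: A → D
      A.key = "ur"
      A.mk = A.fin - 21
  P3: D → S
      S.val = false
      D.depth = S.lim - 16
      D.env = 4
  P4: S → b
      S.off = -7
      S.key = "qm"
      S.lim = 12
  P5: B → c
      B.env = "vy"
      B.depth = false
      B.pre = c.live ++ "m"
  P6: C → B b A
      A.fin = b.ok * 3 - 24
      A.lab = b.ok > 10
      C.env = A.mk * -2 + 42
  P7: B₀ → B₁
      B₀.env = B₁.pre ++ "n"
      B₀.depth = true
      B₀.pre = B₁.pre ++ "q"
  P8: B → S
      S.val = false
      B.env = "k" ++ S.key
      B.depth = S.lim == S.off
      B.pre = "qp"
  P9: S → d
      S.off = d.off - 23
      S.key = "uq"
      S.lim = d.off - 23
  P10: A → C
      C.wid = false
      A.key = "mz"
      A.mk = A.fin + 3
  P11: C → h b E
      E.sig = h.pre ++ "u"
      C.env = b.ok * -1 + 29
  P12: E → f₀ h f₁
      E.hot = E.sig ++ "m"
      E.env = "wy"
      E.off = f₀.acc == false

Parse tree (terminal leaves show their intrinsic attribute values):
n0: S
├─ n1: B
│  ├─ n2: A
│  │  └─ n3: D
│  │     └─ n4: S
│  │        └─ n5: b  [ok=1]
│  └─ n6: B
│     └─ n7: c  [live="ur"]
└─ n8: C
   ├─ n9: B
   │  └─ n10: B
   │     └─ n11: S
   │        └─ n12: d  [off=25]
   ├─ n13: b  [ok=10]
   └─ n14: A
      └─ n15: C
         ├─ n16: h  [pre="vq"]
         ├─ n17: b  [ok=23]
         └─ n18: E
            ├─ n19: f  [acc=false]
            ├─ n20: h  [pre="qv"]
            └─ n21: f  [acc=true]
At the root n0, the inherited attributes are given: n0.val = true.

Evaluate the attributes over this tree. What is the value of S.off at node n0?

1. n0.val = true  [given at root]
2. n2.fin = 27  [27]
3. n2.lab = true  [true]
4. n4.val = false  [false]
5. n5.ok = 1  [terminal]
6. n4.off = -7  [-7]
7. n4.key = "qm"  ["qm"]
8. n4.lim = 12  [12]
9. n3.depth = -4  [S.lim - 16]
10. n3.env = 4  [4]
11. n2.key = "ur"  ["ur"]
12. n2.mk = 6  [A.fin - 21]
13. n7.live = "ur"  [terminal]
14. n6.env = "vy"  ["vy"]
15. n6.depth = false  [false]
16. n6.pre = "urm"  [c.live ++ "m"]
17. n1.env = "my"  ["my"]
18. n1.depth = true  [A.mk > 5]
19. n1.pre = "vurm"  ["v" ++ B₁.pre]
20. n8.wid = false  [B.depth == false]
21. n11.val = false  [false]
22. n12.off = 25  [terminal]
23. n11.off = 2  [d.off - 23]
24. n11.key = "uq"  ["uq"]
25. n11.lim = 2  [d.off - 23]
26. n10.env = "kuq"  ["k" ++ S.key]
27. n10.depth = true  [S.lim == S.off]
28. n10.pre = "qp"  ["qp"]
29. n9.env = "qpn"  [B₁.pre ++ "n"]
30. n9.depth = true  [true]
31. n9.pre = "qpq"  [B₁.pre ++ "q"]
32. n13.ok = 10  [terminal]
33. n14.fin = 6  [b.ok * 3 - 24]
34. n14.lab = false  [b.ok > 10]
35. n15.wid = false  [false]
36. n16.pre = "vq"  [terminal]
37. n17.ok = 23  [terminal]
38. n18.sig = "vqu"  [h.pre ++ "u"]
39. n19.acc = false  [terminal]
40. n20.pre = "qv"  [terminal]
41. n21.acc = true  [terminal]
42. n18.hot = "vqum"  [E.sig ++ "m"]
43. n18.env = "wy"  ["wy"]
44. n18.off = true  [f₀.acc == false]
45. n15.env = 6  [b.ok * -1 + 29]
46. n14.key = "mz"  ["mz"]
47. n14.mk = 9  [A.fin + 3]
48. n8.env = 24  [A.mk * -2 + 42]
49. n0.off = 10  [C.env - 14]
50. n0.key = "vurmw"  [B.pre ++ "w"]
51. n0.lim = 4  [C.env - 20]

10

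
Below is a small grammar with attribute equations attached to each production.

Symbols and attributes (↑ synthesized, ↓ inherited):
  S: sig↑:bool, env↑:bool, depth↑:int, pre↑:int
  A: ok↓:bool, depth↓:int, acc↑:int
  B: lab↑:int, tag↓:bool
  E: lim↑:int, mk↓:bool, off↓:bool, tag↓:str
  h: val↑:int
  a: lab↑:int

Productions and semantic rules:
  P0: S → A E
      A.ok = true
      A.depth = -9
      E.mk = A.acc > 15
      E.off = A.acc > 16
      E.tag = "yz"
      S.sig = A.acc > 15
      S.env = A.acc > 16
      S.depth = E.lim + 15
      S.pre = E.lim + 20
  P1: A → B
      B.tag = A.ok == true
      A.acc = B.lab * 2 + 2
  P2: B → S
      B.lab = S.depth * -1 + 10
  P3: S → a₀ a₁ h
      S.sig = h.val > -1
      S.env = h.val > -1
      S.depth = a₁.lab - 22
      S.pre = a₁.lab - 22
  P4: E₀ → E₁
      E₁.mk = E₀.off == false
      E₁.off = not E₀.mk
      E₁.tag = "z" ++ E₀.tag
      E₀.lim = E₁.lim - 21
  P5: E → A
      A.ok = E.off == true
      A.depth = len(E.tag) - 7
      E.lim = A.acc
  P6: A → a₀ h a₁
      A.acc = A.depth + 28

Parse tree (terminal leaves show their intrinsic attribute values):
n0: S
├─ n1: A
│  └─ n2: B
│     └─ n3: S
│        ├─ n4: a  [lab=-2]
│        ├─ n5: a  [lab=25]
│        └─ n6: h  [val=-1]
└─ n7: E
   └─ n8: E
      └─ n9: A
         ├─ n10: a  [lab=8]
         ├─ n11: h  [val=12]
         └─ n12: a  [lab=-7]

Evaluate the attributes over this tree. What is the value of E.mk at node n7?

1. n1.ok = true  [true]
2. n1.depth = -9  [-9]
3. n2.tag = true  [A.ok == true]
4. n4.lab = -2  [terminal]
5. n5.lab = 25  [terminal]
6. n6.val = -1  [terminal]
7. n3.sig = false  [h.val > -1]
8. n3.env = false  [h.val > -1]
9. n3.depth = 3  [a₁.lab - 22]
10. n3.pre = 3  [a₁.lab - 22]
11. n2.lab = 7  [S.depth * -1 + 10]
12. n1.acc = 16  [B.lab * 2 + 2]
13. n7.mk = true  [A.acc > 15]
14. n7.off = false  [A.acc > 16]
15. n7.tag = "yz"  ["yz"]
16. n8.mk = true  [E₀.off == false]
17. n8.off = false  [not E₀.mk]
18. n8.tag = "zyz"  ["z" ++ E₀.tag]
19. n9.ok = false  [E.off == true]
20. n9.depth = -4  [len(E.tag) - 7]
21. n10.lab = 8  [terminal]
22. n11.val = 12  [terminal]
23. n12.lab = -7  [terminal]
24. n9.acc = 24  [A.depth + 28]
25. n8.lim = 24  [A.acc]
26. n7.lim = 3  [E₁.lim - 21]
27. n0.sig = true  [A.acc > 15]
28. n0.env = false  [A.acc > 16]
29. n0.depth = 18  [E.lim + 15]
30. n0.pre = 23  [E.lim + 20]

true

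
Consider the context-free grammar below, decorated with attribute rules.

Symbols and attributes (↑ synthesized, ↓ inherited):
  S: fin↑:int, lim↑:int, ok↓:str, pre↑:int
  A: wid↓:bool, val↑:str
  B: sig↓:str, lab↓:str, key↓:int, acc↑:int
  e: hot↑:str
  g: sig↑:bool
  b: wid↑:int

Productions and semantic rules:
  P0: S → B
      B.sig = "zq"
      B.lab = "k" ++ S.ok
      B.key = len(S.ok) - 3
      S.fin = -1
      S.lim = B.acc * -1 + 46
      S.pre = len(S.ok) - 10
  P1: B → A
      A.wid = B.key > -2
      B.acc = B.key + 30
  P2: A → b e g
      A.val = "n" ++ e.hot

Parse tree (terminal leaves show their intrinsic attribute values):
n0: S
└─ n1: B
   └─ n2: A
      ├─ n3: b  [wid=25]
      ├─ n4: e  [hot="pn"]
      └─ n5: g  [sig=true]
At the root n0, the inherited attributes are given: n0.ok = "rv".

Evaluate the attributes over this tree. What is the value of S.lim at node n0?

1. n0.ok = "rv"  [given at root]
2. n1.sig = "zq"  ["zq"]
3. n1.lab = "krv"  ["k" ++ S.ok]
4. n1.key = -1  [len(S.ok) - 3]
5. n2.wid = true  [B.key > -2]
6. n3.wid = 25  [terminal]
7. n4.hot = "pn"  [terminal]
8. n5.sig = true  [terminal]
9. n2.val = "npn"  ["n" ++ e.hot]
10. n1.acc = 29  [B.key + 30]
11. n0.fin = -1  [-1]
12. n0.lim = 17  [B.acc * -1 + 46]
13. n0.pre = -8  [len(S.ok) - 10]

17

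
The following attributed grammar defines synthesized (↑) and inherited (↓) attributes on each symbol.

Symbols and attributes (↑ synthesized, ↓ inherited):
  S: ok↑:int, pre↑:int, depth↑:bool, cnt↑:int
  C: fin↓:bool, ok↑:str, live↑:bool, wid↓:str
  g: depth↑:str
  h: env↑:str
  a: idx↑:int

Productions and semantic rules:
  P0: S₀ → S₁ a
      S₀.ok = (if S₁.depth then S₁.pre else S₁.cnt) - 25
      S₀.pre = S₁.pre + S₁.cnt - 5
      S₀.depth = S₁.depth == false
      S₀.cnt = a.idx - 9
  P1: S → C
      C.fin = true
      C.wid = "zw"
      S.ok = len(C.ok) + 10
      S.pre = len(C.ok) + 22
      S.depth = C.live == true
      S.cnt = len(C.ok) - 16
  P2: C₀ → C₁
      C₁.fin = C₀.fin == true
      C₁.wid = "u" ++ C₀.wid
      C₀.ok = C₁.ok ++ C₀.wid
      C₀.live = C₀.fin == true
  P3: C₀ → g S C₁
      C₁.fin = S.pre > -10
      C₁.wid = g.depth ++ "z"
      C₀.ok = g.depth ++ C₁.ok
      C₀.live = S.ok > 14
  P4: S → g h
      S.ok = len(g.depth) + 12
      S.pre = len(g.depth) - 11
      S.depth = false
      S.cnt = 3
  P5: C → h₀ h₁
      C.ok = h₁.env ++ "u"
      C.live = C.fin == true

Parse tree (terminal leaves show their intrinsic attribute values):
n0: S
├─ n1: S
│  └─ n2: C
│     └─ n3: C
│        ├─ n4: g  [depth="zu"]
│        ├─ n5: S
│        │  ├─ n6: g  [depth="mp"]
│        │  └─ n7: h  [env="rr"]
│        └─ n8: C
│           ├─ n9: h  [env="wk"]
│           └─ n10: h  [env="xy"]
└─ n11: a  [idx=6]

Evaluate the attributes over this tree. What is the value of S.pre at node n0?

15

1. n2.fin = true  [true]
2. n2.wid = "zw"  ["zw"]
3. n3.fin = true  [C₀.fin == true]
4. n3.wid = "uzw"  ["u" ++ C₀.wid]
5. n4.depth = "zu"  [terminal]
6. n6.depth = "mp"  [terminal]
7. n7.env = "rr"  [terminal]
8. n5.ok = 14  [len(g.depth) + 12]
9. n5.pre = -9  [len(g.depth) - 11]
10. n5.depth = false  [false]
11. n5.cnt = 3  [3]
12. n8.fin = true  [S.pre > -10]
13. n8.wid = "zuz"  [g.depth ++ "z"]
14. n9.env = "wk"  [terminal]
15. n10.env = "xy"  [terminal]
16. n8.ok = "xyu"  [h₁.env ++ "u"]
17. n8.live = true  [C.fin == true]
18. n3.ok = "zuxyu"  [g.depth ++ C₁.ok]
19. n3.live = false  [S.ok > 14]
20. n2.ok = "zuxyuzw"  [C₁.ok ++ C₀.wid]
21. n2.live = true  [C₀.fin == true]
22. n1.ok = 17  [len(C.ok) + 10]
23. n1.pre = 29  [len(C.ok) + 22]
24. n1.depth = true  [C.live == true]
25. n1.cnt = -9  [len(C.ok) - 16]
26. n11.idx = 6  [terminal]
27. n0.ok = 4  [(if S₁.depth then S₁.pre else S₁.cnt) - 25]
28. n0.pre = 15  [S₁.pre + S₁.cnt - 5]
29. n0.depth = false  [S₁.depth == false]
30. n0.cnt = -3  [a.idx - 9]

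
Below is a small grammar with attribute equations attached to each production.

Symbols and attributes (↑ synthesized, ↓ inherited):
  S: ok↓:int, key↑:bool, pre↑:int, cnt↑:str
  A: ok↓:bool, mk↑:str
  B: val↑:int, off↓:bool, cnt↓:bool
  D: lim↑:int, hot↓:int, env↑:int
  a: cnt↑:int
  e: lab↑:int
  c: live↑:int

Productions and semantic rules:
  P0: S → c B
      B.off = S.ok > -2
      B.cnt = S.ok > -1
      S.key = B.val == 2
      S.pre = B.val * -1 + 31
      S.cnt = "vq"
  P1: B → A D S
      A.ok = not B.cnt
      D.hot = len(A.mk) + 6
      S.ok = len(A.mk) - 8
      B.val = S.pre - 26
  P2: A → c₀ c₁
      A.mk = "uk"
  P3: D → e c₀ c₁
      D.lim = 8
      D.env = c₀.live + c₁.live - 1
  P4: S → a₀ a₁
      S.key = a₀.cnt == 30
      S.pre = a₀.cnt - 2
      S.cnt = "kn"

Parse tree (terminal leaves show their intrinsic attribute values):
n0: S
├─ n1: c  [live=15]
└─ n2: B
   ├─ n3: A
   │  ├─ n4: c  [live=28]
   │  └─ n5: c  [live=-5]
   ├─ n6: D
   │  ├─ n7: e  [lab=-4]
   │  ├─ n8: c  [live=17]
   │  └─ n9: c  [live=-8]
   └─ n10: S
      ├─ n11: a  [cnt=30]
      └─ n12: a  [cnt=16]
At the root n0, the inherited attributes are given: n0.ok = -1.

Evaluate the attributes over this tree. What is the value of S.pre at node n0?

1. n0.ok = -1  [given at root]
2. n1.live = 15  [terminal]
3. n2.off = true  [S.ok > -2]
4. n2.cnt = false  [S.ok > -1]
5. n3.ok = true  [not B.cnt]
6. n4.live = 28  [terminal]
7. n5.live = -5  [terminal]
8. n3.mk = "uk"  ["uk"]
9. n6.hot = 8  [len(A.mk) + 6]
10. n7.lab = -4  [terminal]
11. n8.live = 17  [terminal]
12. n9.live = -8  [terminal]
13. n6.lim = 8  [8]
14. n6.env = 8  [c₀.live + c₁.live - 1]
15. n10.ok = -6  [len(A.mk) - 8]
16. n11.cnt = 30  [terminal]
17. n12.cnt = 16  [terminal]
18. n10.key = true  [a₀.cnt == 30]
19. n10.pre = 28  [a₀.cnt - 2]
20. n10.cnt = "kn"  ["kn"]
21. n2.val = 2  [S.pre - 26]
22. n0.key = true  [B.val == 2]
23. n0.pre = 29  [B.val * -1 + 31]
24. n0.cnt = "vq"  ["vq"]

29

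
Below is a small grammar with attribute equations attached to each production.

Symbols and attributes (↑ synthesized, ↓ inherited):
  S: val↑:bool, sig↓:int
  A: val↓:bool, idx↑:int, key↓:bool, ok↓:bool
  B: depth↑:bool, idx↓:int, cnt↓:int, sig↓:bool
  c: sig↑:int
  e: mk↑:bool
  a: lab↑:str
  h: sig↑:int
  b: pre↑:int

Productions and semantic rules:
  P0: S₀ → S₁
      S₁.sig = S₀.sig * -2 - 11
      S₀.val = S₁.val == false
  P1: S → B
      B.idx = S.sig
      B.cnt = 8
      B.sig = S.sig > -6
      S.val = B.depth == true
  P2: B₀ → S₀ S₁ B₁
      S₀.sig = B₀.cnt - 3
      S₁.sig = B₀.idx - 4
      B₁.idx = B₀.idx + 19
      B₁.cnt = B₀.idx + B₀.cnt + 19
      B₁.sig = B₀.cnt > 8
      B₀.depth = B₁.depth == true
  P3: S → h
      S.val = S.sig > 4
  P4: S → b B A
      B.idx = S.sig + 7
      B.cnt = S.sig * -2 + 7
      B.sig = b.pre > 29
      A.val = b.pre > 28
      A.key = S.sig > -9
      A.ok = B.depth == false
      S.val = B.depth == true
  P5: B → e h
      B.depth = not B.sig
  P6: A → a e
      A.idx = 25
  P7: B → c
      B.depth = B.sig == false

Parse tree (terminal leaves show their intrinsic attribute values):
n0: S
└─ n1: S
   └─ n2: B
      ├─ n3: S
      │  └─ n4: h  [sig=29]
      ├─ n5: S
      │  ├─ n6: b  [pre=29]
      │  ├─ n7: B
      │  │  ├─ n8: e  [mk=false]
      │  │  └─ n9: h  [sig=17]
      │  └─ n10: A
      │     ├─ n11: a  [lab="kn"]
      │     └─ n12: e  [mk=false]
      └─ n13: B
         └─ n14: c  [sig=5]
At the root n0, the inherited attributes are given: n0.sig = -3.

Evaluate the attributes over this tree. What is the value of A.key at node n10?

false

1. n0.sig = -3  [given at root]
2. n1.sig = -5  [S₀.sig * -2 - 11]
3. n2.idx = -5  [S.sig]
4. n2.cnt = 8  [8]
5. n2.sig = true  [S.sig > -6]
6. n3.sig = 5  [B₀.cnt - 3]
7. n4.sig = 29  [terminal]
8. n3.val = true  [S.sig > 4]
9. n5.sig = -9  [B₀.idx - 4]
10. n6.pre = 29  [terminal]
11. n7.idx = -2  [S.sig + 7]
12. n7.cnt = 25  [S.sig * -2 + 7]
13. n7.sig = false  [b.pre > 29]
14. n8.mk = false  [terminal]
15. n9.sig = 17  [terminal]
16. n7.depth = true  [not B.sig]
17. n10.val = true  [b.pre > 28]
18. n10.key = false  [S.sig > -9]
19. n10.ok = false  [B.depth == false]
20. n11.lab = "kn"  [terminal]
21. n12.mk = false  [terminal]
22. n10.idx = 25  [25]
23. n5.val = true  [B.depth == true]
24. n13.idx = 14  [B₀.idx + 19]
25. n13.cnt = 22  [B₀.idx + B₀.cnt + 19]
26. n13.sig = false  [B₀.cnt > 8]
27. n14.sig = 5  [terminal]
28. n13.depth = true  [B.sig == false]
29. n2.depth = true  [B₁.depth == true]
30. n1.val = true  [B.depth == true]
31. n0.val = false  [S₁.val == false]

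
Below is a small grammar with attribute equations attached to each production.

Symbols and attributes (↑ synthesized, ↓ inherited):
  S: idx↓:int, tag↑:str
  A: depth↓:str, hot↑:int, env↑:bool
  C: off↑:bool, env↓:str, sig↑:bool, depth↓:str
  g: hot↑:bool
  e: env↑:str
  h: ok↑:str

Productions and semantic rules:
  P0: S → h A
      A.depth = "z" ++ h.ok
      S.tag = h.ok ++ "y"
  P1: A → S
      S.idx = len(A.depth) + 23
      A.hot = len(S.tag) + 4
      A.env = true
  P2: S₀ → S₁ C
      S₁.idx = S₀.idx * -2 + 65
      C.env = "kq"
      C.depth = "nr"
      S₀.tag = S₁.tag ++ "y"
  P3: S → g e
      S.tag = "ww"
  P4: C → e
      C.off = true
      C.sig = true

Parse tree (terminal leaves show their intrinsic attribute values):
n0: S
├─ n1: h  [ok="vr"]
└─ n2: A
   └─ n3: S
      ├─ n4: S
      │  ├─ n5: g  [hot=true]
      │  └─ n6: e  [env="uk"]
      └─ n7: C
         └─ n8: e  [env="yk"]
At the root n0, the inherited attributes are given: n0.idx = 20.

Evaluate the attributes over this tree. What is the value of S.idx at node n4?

13

1. n0.idx = 20  [given at root]
2. n1.ok = "vr"  [terminal]
3. n2.depth = "zvr"  ["z" ++ h.ok]
4. n3.idx = 26  [len(A.depth) + 23]
5. n4.idx = 13  [S₀.idx * -2 + 65]
6. n5.hot = true  [terminal]
7. n6.env = "uk"  [terminal]
8. n4.tag = "ww"  ["ww"]
9. n7.env = "kq"  ["kq"]
10. n7.depth = "nr"  ["nr"]
11. n8.env = "yk"  [terminal]
12. n7.off = true  [true]
13. n7.sig = true  [true]
14. n3.tag = "wwy"  [S₁.tag ++ "y"]
15. n2.hot = 7  [len(S.tag) + 4]
16. n2.env = true  [true]
17. n0.tag = "vry"  [h.ok ++ "y"]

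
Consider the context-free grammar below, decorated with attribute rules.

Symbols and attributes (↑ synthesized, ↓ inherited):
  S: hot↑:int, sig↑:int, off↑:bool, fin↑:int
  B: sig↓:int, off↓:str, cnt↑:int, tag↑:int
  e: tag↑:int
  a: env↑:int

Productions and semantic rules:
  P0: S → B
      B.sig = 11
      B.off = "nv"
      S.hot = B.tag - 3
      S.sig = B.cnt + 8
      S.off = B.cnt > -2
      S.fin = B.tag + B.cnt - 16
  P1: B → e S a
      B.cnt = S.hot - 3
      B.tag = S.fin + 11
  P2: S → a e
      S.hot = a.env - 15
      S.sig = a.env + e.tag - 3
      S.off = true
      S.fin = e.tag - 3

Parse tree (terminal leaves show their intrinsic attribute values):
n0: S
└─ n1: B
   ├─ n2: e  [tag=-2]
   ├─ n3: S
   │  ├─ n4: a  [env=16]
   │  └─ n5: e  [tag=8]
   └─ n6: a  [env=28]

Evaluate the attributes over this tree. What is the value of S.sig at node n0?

1. n1.sig = 11  [11]
2. n1.off = "nv"  ["nv"]
3. n2.tag = -2  [terminal]
4. n4.env = 16  [terminal]
5. n5.tag = 8  [terminal]
6. n3.hot = 1  [a.env - 15]
7. n3.sig = 21  [a.env + e.tag - 3]
8. n3.off = true  [true]
9. n3.fin = 5  [e.tag - 3]
10. n6.env = 28  [terminal]
11. n1.cnt = -2  [S.hot - 3]
12. n1.tag = 16  [S.fin + 11]
13. n0.hot = 13  [B.tag - 3]
14. n0.sig = 6  [B.cnt + 8]
15. n0.off = false  [B.cnt > -2]
16. n0.fin = -2  [B.tag + B.cnt - 16]

6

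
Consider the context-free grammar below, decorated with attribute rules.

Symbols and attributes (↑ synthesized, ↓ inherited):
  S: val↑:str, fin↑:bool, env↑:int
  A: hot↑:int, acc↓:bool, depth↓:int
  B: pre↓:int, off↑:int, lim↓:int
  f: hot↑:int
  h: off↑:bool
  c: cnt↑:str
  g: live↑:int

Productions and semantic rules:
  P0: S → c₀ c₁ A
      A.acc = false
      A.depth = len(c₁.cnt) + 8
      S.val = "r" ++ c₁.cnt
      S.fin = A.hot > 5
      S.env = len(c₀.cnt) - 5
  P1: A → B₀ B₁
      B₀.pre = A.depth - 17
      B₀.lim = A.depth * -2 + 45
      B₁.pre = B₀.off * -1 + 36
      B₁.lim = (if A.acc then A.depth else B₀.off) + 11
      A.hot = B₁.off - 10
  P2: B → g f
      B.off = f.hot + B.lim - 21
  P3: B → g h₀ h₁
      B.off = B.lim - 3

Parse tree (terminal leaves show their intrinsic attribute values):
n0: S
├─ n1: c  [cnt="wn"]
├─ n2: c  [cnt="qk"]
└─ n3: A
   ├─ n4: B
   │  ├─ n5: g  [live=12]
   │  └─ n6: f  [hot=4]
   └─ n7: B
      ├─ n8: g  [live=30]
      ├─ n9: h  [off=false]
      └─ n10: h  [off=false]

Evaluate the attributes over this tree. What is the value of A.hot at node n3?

1. n1.cnt = "wn"  [terminal]
2. n2.cnt = "qk"  [terminal]
3. n3.acc = false  [false]
4. n3.depth = 10  [len(c₁.cnt) + 8]
5. n4.pre = -7  [A.depth - 17]
6. n4.lim = 25  [A.depth * -2 + 45]
7. n5.live = 12  [terminal]
8. n6.hot = 4  [terminal]
9. n4.off = 8  [f.hot + B.lim - 21]
10. n7.pre = 28  [B₀.off * -1 + 36]
11. n7.lim = 19  [(if A.acc then A.depth else B₀.off) + 11]
12. n8.live = 30  [terminal]
13. n9.off = false  [terminal]
14. n10.off = false  [terminal]
15. n7.off = 16  [B.lim - 3]
16. n3.hot = 6  [B₁.off - 10]
17. n0.val = "rqk"  ["r" ++ c₁.cnt]
18. n0.fin = true  [A.hot > 5]
19. n0.env = -3  [len(c₀.cnt) - 5]

6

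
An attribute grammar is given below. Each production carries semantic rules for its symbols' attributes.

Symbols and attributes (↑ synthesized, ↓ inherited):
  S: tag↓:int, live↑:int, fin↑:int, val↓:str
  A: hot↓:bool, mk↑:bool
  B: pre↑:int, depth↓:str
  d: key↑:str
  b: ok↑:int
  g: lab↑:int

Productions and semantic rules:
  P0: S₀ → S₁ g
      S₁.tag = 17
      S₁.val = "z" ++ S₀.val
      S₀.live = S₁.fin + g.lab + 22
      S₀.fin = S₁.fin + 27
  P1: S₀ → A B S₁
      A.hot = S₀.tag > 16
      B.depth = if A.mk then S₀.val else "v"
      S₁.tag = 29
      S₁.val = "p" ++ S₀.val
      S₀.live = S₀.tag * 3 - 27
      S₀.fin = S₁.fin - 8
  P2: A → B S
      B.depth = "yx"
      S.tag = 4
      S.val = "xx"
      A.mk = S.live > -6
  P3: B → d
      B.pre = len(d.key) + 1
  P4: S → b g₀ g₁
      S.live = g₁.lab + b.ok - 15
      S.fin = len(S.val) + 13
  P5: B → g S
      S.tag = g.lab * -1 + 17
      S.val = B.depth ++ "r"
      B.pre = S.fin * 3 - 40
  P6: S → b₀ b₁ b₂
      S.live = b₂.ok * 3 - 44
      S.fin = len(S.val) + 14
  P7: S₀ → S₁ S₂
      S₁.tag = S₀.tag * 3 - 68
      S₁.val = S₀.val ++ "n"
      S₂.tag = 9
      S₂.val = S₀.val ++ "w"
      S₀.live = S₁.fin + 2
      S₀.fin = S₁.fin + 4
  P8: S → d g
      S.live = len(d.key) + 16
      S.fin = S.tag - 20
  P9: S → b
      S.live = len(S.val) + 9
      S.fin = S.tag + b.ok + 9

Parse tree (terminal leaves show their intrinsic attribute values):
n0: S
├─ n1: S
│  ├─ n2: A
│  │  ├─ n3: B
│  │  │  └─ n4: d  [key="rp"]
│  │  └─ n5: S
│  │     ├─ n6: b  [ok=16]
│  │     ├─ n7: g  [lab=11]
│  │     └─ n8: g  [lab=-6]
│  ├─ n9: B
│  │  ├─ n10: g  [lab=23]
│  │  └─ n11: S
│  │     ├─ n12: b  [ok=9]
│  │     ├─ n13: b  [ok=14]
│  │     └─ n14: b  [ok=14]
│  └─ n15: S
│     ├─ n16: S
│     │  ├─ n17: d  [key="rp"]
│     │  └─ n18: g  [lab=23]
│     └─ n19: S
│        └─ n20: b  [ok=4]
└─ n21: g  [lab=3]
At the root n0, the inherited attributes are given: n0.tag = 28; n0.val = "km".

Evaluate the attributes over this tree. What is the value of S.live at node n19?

14

1. n0.tag = 28  [given at root]
2. n0.val = "km"  [given at root]
3. n1.tag = 17  [17]
4. n1.val = "zkm"  ["z" ++ S₀.val]
5. n2.hot = true  [S₀.tag > 16]
6. n3.depth = "yx"  ["yx"]
7. n4.key = "rp"  [terminal]
8. n3.pre = 3  [len(d.key) + 1]
9. n5.tag = 4  [4]
10. n5.val = "xx"  ["xx"]
11. n6.ok = 16  [terminal]
12. n7.lab = 11  [terminal]
13. n8.lab = -6  [terminal]
14. n5.live = -5  [g₁.lab + b.ok - 15]
15. n5.fin = 15  [len(S.val) + 13]
16. n2.mk = true  [S.live > -6]
17. n9.depth = "zkm"  [if A.mk then S₀.val else "v"]
18. n10.lab = 23  [terminal]
19. n11.tag = -6  [g.lab * -1 + 17]
20. n11.val = "zkmr"  [B.depth ++ "r"]
21. n12.ok = 9  [terminal]
22. n13.ok = 14  [terminal]
23. n14.ok = 14  [terminal]
24. n11.live = -2  [b₂.ok * 3 - 44]
25. n11.fin = 18  [len(S.val) + 14]
26. n9.pre = 14  [S.fin * 3 - 40]
27. n15.tag = 29  [29]
28. n15.val = "pzkm"  ["p" ++ S₀.val]
29. n16.tag = 19  [S₀.tag * 3 - 68]
30. n16.val = "pzkmn"  [S₀.val ++ "n"]
31. n17.key = "rp"  [terminal]
32. n18.lab = 23  [terminal]
33. n16.live = 18  [len(d.key) + 16]
34. n16.fin = -1  [S.tag - 20]
35. n19.tag = 9  [9]
36. n19.val = "pzkmw"  [S₀.val ++ "w"]
37. n20.ok = 4  [terminal]
38. n19.live = 14  [len(S.val) + 9]
39. n19.fin = 22  [S.tag + b.ok + 9]
40. n15.live = 1  [S₁.fin + 2]
41. n15.fin = 3  [S₁.fin + 4]
42. n1.live = 24  [S₀.tag * 3 - 27]
43. n1.fin = -5  [S₁.fin - 8]
44. n21.lab = 3  [terminal]
45. n0.live = 20  [S₁.fin + g.lab + 22]
46. n0.fin = 22  [S₁.fin + 27]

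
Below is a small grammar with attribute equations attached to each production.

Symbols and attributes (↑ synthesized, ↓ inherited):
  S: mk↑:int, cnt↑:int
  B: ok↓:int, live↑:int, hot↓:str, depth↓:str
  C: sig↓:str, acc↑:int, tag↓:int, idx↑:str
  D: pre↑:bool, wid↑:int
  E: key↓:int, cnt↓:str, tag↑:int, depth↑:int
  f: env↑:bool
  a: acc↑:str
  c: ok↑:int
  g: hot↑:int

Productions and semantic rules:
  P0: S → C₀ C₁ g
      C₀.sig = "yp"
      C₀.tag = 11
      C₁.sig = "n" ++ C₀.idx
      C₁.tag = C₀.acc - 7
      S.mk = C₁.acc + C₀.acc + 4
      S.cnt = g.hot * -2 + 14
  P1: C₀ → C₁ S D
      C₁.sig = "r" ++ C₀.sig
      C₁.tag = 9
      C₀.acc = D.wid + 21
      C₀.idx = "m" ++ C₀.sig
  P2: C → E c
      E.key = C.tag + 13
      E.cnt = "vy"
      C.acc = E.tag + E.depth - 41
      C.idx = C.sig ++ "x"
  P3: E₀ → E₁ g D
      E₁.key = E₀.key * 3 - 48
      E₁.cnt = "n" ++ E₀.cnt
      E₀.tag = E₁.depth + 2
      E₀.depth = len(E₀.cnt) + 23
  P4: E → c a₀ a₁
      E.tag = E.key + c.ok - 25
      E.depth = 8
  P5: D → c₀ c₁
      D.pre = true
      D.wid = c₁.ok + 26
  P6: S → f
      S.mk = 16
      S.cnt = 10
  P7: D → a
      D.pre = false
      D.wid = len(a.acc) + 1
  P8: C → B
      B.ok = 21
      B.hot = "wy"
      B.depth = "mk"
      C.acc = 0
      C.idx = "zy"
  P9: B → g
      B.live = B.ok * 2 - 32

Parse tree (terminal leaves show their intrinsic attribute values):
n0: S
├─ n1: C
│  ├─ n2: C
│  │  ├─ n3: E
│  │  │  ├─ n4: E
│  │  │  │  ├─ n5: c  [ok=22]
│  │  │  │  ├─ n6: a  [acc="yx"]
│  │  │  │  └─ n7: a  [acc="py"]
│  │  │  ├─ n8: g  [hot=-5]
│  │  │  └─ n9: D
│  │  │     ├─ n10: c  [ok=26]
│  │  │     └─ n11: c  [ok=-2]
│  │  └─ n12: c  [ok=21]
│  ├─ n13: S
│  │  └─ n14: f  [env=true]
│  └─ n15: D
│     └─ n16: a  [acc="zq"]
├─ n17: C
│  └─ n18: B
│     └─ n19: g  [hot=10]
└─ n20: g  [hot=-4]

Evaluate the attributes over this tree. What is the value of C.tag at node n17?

17

1. n1.sig = "yp"  ["yp"]
2. n1.tag = 11  [11]
3. n2.sig = "ryp"  ["r" ++ C₀.sig]
4. n2.tag = 9  [9]
5. n3.key = 22  [C.tag + 13]
6. n3.cnt = "vy"  ["vy"]
7. n4.key = 18  [E₀.key * 3 - 48]
8. n4.cnt = "nvy"  ["n" ++ E₀.cnt]
9. n5.ok = 22  [terminal]
10. n6.acc = "yx"  [terminal]
11. n7.acc = "py"  [terminal]
12. n4.tag = 15  [E.key + c.ok - 25]
13. n4.depth = 8  [8]
14. n8.hot = -5  [terminal]
15. n10.ok = 26  [terminal]
16. n11.ok = -2  [terminal]
17. n9.pre = true  [true]
18. n9.wid = 24  [c₁.ok + 26]
19. n3.tag = 10  [E₁.depth + 2]
20. n3.depth = 25  [len(E₀.cnt) + 23]
21. n12.ok = 21  [terminal]
22. n2.acc = -6  [E.tag + E.depth - 41]
23. n2.idx = "rypx"  [C.sig ++ "x"]
24. n14.env = true  [terminal]
25. n13.mk = 16  [16]
26. n13.cnt = 10  [10]
27. n16.acc = "zq"  [terminal]
28. n15.pre = false  [false]
29. n15.wid = 3  [len(a.acc) + 1]
30. n1.acc = 24  [D.wid + 21]
31. n1.idx = "myp"  ["m" ++ C₀.sig]
32. n17.sig = "nmyp"  ["n" ++ C₀.idx]
33. n17.tag = 17  [C₀.acc - 7]
34. n18.ok = 21  [21]
35. n18.hot = "wy"  ["wy"]
36. n18.depth = "mk"  ["mk"]
37. n19.hot = 10  [terminal]
38. n18.live = 10  [B.ok * 2 - 32]
39. n17.acc = 0  [0]
40. n17.idx = "zy"  ["zy"]
41. n20.hot = -4  [terminal]
42. n0.mk = 28  [C₁.acc + C₀.acc + 4]
43. n0.cnt = 22  [g.hot * -2 + 14]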